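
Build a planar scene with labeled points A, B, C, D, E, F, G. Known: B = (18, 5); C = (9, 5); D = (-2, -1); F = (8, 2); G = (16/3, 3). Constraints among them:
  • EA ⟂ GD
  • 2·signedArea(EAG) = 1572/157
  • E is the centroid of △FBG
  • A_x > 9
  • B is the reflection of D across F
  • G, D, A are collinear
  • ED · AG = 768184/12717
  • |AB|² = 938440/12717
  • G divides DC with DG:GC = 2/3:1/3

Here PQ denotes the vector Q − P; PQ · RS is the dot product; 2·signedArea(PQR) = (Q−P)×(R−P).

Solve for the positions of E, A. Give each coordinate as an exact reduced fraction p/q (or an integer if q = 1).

A = (13300/1413, 2461/471)
E = (94/9, 10/3)

1. E_x = 94/9  [E is the centroid of △FBG]
2. E_y = 10/3  [E is the centroid of △FBG]
   → E = (94/9, 10/3)
3. A_x = 13300/1413  [G, D, A are collinear ∩ EA ⟂ GD]
4. A_y = 2461/471  [G, D, A are collinear ∩ EA ⟂ GD]
   → A = (13300/1413, 2461/471)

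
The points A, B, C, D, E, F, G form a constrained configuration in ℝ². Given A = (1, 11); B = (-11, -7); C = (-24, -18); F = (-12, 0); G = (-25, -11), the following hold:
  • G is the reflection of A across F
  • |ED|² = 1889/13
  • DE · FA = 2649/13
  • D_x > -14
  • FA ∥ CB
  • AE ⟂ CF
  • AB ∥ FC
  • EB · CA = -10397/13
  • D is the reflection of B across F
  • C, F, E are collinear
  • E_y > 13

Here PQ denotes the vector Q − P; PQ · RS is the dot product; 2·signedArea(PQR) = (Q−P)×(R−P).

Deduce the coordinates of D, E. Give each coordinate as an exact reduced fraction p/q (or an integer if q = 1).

D = (-13, 7)
E = (-38/13, 177/13)

1. D_x = -13  [D is the reflection of B across F]
2. D_y = 7  [D is the reflection of B across F]
   → D = (-13, 7)
3. E_x = -38/13  [C, F, E are collinear ∩ AE ⟂ CF]
4. E_y = 177/13  [C, F, E are collinear ∩ AE ⟂ CF]
   → E = (-38/13, 177/13)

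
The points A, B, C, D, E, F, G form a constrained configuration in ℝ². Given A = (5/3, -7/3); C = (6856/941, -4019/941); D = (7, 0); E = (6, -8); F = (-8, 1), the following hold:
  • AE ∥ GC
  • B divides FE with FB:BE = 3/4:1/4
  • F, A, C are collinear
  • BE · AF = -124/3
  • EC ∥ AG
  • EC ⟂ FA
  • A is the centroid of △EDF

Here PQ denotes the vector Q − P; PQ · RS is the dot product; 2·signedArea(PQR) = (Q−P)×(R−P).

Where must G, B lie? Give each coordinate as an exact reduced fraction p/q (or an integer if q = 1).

B = (5/2, -23/4)
G = (8335/2823, 3940/2823)

1. G_x = 8335/2823  [AE ∥ GC ∩ EC ∥ AG]
2. G_y = 3940/2823  [AE ∥ GC ∩ EC ∥ AG]
   → G = (8335/2823, 3940/2823)
3. B_x = 5/2  [B divides FE with FB:BE = 3/4:1/4]
4. B_y = -23/4  [B divides FE with FB:BE = 3/4:1/4]
   → B = (5/2, -23/4)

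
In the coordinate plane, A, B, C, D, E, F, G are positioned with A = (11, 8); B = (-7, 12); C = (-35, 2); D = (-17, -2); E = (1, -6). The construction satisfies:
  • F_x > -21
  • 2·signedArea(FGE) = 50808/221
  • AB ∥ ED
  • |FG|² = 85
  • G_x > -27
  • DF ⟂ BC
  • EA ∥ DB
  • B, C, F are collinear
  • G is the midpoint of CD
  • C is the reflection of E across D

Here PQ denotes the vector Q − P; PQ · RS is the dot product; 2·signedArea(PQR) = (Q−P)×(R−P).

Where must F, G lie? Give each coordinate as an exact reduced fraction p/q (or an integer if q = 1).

F = (-4487/221, 1602/221)
G = (-26, 0)

1. F_x = -4487/221  [B, C, F are collinear ∩ DF ⟂ BC]
2. F_y = 1602/221  [B, C, F are collinear ∩ DF ⟂ BC]
   → F = (-4487/221, 1602/221)
3. G_x = -26  [G is the midpoint of CD]
4. G_y = 0  [G is the midpoint of CD]
   → G = (-26, 0)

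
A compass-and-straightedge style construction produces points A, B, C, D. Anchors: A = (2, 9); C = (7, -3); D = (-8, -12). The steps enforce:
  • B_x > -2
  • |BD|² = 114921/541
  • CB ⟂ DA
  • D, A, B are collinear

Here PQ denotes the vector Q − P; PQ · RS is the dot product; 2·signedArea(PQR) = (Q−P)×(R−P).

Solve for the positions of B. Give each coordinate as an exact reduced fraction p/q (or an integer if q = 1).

B = (-938/541, 627/541)

1. B_x = -938/541  [D, A, B are collinear ∩ CB ⟂ DA]
2. B_y = 627/541  [D, A, B are collinear ∩ CB ⟂ DA]
   → B = (-938/541, 627/541)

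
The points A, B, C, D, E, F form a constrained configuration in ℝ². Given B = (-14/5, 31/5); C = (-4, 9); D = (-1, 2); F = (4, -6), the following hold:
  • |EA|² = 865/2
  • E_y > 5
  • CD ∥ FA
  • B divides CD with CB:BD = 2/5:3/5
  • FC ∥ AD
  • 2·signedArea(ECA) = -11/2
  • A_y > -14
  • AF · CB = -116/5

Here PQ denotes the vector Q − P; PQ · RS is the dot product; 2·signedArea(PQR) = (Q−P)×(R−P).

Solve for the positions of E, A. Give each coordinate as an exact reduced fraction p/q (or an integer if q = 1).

1. A_x = 7  [FC ∥ AD ∩ CD ∥ FA]
2. A_y = -13  [FC ∥ AD ∩ CD ∥ FA]
   → A = (7, -13)
3. E_x = -5/2  [line 22·x + 11·y + -11/2 = 0 ∩ |EA|² = 865/2]
4. E_y = 11/2  [line 22·x + 11·y + -11/2 = 0 ∩ |EA|² = 865/2]
   → E = (-5/2, 11/2)

A = (7, -13)
E = (-5/2, 11/2)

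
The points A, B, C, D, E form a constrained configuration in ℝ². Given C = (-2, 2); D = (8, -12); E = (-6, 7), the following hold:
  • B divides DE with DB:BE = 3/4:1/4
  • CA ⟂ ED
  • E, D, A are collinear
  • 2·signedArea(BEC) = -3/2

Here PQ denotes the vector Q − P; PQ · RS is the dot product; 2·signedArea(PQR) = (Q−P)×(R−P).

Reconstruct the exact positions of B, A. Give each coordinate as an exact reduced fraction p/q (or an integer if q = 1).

A = (-1228/557, 1030/557)
B = (-5/2, 9/4)

1. B_x = -5/2  [B divides DE with DB:BE = 3/4:1/4]
2. B_y = 9/4  [B divides DE with DB:BE = 3/4:1/4]
   → B = (-5/2, 9/4)
3. A_x = -1228/557  [E, D, A are collinear ∩ CA ⟂ ED]
4. A_y = 1030/557  [E, D, A are collinear ∩ CA ⟂ ED]
   → A = (-1228/557, 1030/557)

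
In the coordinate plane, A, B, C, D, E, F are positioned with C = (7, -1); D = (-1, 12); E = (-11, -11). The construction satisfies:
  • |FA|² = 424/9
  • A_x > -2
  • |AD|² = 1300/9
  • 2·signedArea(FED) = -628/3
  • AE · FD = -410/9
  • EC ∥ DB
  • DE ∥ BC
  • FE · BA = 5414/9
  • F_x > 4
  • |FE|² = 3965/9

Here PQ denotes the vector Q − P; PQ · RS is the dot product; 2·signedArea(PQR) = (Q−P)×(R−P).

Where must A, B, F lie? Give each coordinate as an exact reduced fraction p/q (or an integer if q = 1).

A = (-5/3, 0)
B = (17, 22)
F = (13/3, 10/3)

1. B_x = 17  [DE ∥ BC ∩ EC ∥ DB]
2. B_y = 22  [DE ∥ BC ∩ EC ∥ DB]
   → B = (17, 22)
3. F_x = 13/3  [line -23·x + 10·y + 199/3 = 0 ∩ |FE|² = 3965/9]
4. F_y = 10/3  [line -23·x + 10·y + 199/3 = 0 ∩ |FE|² = 3965/9]
   → F = (13/3, 10/3)
5. A_x = -5/3  [AE · FD = -410/9 ∩ FE · BA = 5414/9]
6. A_y = 0  [AE · FD = -410/9 ∩ FE · BA = 5414/9]
   → A = (-5/3, 0)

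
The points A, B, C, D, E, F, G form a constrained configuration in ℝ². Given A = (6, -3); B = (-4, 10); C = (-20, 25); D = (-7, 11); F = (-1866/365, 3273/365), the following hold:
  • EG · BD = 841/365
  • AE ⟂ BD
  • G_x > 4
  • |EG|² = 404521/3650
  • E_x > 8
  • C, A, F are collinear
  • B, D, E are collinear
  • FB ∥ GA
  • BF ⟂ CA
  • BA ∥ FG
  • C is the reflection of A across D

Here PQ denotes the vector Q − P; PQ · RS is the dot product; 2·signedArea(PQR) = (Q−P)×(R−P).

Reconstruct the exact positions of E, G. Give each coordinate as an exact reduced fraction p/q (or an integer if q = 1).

1. E_x = 89/10  [B, D, E are collinear ∩ AE ⟂ BD]
2. E_y = 57/10  [B, D, E are collinear ∩ AE ⟂ BD]
   → E = (89/10, 57/10)
3. G_x = 1784/365  [FB ∥ GA ∩ BA ∥ FG]
4. G_y = -1472/365  [FB ∥ GA ∩ BA ∥ FG]
   → G = (1784/365, -1472/365)

E = (89/10, 57/10)
G = (1784/365, -1472/365)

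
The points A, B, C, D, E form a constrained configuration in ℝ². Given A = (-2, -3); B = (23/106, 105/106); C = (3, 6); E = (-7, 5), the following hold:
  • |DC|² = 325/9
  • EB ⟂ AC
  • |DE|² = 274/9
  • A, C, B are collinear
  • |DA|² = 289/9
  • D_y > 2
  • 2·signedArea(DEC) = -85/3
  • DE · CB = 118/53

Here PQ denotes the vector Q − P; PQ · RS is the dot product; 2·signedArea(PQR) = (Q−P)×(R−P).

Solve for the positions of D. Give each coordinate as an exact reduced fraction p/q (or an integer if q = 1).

D = (-2, 8/3)

1. D_x = -2  [2·signedArea(DEC) = -85/3 ∩ DE · CB = 118/53]
2. D_y = 8/3  [2·signedArea(DEC) = -85/3 ∩ DE · CB = 118/53]
   → D = (-2, 8/3)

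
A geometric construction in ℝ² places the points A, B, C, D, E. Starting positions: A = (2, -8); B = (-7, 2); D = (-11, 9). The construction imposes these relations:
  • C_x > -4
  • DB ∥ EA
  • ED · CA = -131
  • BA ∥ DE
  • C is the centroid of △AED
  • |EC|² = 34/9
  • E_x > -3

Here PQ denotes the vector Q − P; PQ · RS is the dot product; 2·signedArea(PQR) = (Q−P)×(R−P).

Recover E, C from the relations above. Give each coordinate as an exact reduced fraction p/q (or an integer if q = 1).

C = (-11/3, 0)
E = (-2, -1)

1. E_x = -2  [DB ∥ EA ∩ BA ∥ DE]
2. E_y = -1  [DB ∥ EA ∩ BA ∥ DE]
   → E = (-2, -1)
3. C_x = -11/3  [C is the centroid of △AED]
4. C_y = 0  [C is the centroid of △AED]
   → C = (-11/3, 0)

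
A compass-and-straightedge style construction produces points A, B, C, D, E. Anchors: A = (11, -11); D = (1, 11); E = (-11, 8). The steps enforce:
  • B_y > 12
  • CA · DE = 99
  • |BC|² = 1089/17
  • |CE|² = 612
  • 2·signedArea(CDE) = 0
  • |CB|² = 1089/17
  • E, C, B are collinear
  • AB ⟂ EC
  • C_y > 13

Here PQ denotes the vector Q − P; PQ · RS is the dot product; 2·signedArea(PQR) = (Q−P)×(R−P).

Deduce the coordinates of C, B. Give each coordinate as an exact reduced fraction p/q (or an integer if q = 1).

B = (89/17, 205/17)
C = (13, 14)

1. C_x = 13  [2·signedArea(CDE) = 0 ∩ CA · DE = 99]
2. C_y = 14  [2·signedArea(CDE) = 0 ∩ CA · DE = 99]
   → C = (13, 14)
3. B_x = 89/17  [E, C, B are collinear ∩ AB ⟂ EC]
4. B_y = 205/17  [E, C, B are collinear ∩ AB ⟂ EC]
   → B = (89/17, 205/17)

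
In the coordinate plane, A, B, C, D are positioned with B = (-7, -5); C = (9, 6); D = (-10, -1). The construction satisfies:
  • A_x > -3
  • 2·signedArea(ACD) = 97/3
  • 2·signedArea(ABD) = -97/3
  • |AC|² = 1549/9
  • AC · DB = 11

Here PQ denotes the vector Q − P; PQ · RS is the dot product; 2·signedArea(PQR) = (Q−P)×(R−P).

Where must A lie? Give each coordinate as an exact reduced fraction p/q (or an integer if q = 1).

A = (-8/3, 0)

1. A_x = -8/3  [2·signedArea(ABD) = -97/3 ∩ AC · DB = 11]
2. A_y = 0  [2·signedArea(ABD) = -97/3 ∩ AC · DB = 11]
   → A = (-8/3, 0)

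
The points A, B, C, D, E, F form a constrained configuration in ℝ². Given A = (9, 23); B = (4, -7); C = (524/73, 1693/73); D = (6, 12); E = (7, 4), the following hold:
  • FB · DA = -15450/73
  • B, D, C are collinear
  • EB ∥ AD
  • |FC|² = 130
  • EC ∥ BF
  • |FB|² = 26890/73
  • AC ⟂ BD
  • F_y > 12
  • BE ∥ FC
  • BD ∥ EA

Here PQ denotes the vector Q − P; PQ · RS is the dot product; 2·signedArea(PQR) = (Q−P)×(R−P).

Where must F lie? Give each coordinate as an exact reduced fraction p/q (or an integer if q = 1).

F = (305/73, 890/73)

1. F_x = 305/73  [BE ∥ FC ∩ EC ∥ BF]
2. F_y = 890/73  [BE ∥ FC ∩ EC ∥ BF]
   → F = (305/73, 890/73)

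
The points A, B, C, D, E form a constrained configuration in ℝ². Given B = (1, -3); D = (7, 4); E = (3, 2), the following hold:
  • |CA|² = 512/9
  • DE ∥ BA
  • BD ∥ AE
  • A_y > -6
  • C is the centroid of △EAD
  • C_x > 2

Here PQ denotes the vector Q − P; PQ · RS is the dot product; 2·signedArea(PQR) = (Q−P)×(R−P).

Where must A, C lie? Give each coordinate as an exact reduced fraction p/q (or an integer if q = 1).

A = (-3, -5)
C = (7/3, 1/3)

1. A_x = -3  [BD ∥ AE ∩ DE ∥ BA]
2. A_y = -5  [BD ∥ AE ∩ DE ∥ BA]
   → A = (-3, -5)
3. C_x = 7/3  [C is the centroid of △EAD]
4. C_y = 1/3  [C is the centroid of △EAD]
   → C = (7/3, 1/3)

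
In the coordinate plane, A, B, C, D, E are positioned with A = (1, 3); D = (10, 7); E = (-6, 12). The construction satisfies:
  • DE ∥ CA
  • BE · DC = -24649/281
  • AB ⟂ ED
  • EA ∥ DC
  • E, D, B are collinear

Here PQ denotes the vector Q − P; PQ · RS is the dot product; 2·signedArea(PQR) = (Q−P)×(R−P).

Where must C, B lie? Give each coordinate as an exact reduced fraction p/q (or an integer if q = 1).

1. C_x = 17  [DE ∥ CA ∩ EA ∥ DC]
2. C_y = -2  [DE ∥ CA ∩ EA ∥ DC]
   → C = (17, -2)
3. B_x = 826/281  [E, D, B are collinear ∩ AB ⟂ ED]
4. B_y = 2587/281  [E, D, B are collinear ∩ AB ⟂ ED]
   → B = (826/281, 2587/281)

B = (826/281, 2587/281)
C = (17, -2)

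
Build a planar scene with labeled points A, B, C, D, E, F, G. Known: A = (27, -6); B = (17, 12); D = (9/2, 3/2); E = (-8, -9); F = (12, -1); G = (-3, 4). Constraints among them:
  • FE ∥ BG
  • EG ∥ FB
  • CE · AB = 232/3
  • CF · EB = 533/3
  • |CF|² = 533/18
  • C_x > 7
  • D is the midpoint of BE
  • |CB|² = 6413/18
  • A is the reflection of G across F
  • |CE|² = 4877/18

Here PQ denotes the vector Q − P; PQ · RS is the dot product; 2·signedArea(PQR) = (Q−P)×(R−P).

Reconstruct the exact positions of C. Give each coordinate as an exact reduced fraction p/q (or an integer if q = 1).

C = (47/6, -9/2)

1. C_x = 47/6  [CE · AB = 232/3 ∩ CF · EB = 533/3]
2. C_y = -9/2  [CE · AB = 232/3 ∩ CF · EB = 533/3]
   → C = (47/6, -9/2)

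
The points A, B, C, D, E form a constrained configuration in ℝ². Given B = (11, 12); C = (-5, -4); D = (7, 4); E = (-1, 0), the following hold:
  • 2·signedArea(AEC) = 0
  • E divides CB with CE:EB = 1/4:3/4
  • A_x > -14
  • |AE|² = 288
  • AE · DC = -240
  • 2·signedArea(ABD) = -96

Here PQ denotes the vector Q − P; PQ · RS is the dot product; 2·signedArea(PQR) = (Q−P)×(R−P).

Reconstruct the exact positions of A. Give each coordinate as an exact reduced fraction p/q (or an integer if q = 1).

A = (-13, -12)

1. A_x = -13  [2·signedArea(AEC) = 0 ∩ AE · DC = -240]
2. A_y = -12  [2·signedArea(AEC) = 0 ∩ AE · DC = -240]
   → A = (-13, -12)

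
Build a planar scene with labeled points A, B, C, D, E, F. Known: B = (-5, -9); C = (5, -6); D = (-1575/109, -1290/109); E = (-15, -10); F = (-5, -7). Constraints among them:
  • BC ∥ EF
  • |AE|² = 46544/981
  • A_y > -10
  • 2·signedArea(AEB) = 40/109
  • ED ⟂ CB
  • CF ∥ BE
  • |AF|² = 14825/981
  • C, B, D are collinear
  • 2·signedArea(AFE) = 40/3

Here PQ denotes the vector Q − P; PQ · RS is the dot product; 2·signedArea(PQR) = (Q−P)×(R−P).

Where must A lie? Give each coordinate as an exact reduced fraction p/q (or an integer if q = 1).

A = (-2665/327, -3034/327)

1. A_x = -2665/327  [2·signedArea(AEB) = 40/109 ∩ 2·signedArea(AFE) = 40/3]
2. A_y = -3034/327  [2·signedArea(AEB) = 40/109 ∩ 2·signedArea(AFE) = 40/3]
   → A = (-2665/327, -3034/327)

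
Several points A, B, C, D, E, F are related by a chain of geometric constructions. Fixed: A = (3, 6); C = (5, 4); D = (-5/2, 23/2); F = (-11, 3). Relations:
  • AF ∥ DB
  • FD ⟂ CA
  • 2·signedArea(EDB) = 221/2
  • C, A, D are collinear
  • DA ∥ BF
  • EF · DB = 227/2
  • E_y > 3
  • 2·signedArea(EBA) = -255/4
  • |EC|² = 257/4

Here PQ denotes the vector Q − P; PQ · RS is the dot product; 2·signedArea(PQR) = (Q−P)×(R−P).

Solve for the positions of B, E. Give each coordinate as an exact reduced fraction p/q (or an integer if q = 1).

B = (-33/2, 17/2)
E = (-3, 7/2)

1. B_x = -33/2  [DA ∥ BF ∩ AF ∥ DB]
2. B_y = 17/2  [DA ∥ BF ∩ AF ∥ DB]
   → B = (-33/2, 17/2)
3. E_x = -3  [2·signedArea(EBA) = -255/4 ∩ EF · DB = 227/2]
4. E_y = 7/2  [2·signedArea(EBA) = -255/4 ∩ EF · DB = 227/2]
   → E = (-3, 7/2)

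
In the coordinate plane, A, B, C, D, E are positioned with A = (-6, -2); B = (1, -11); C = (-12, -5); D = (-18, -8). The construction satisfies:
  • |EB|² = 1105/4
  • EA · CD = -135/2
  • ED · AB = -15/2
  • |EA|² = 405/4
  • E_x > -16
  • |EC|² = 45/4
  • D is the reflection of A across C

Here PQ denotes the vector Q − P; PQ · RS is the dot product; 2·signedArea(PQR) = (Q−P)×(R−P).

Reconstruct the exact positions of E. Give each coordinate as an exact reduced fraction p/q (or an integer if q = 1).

E = (-15, -13/2)

1. E_x = -15  [ED · AB = -15/2 ∩ EA · CD = -135/2]
2. E_y = -13/2  [ED · AB = -15/2 ∩ EA · CD = -135/2]
   → E = (-15, -13/2)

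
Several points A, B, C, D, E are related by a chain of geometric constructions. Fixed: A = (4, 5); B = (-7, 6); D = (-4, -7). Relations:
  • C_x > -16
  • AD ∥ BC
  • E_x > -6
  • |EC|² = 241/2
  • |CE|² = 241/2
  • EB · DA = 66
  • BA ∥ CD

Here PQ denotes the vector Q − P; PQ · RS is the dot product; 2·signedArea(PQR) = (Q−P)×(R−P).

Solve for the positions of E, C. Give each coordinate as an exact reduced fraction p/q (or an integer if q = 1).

1. C_x = -15  [BA ∥ CD ∩ AD ∥ BC]
2. C_y = -6  [BA ∥ CD ∩ AD ∥ BC]
   → C = (-15, -6)
3. E_x = -11/2  [line -8·x + -12·y + -50 = 0 ∩ |EC|² = 241/2]
4. E_y = -1/2  [line -8·x + -12·y + -50 = 0 ∩ |EC|² = 241/2]
   → E = (-11/2, -1/2)

C = (-15, -6)
E = (-11/2, -1/2)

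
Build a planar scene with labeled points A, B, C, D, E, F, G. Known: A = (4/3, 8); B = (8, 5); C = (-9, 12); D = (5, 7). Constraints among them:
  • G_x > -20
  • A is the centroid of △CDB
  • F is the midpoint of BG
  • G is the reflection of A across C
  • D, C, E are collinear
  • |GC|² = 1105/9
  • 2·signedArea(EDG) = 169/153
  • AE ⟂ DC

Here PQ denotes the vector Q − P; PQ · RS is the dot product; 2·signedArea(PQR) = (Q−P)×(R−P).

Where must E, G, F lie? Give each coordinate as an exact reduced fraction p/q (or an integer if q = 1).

E = (73/51, 422/51)
F = (-17/3, 21/2)
G = (-58/3, 16)

1. E_x = 73/51  [D, C, E are collinear ∩ AE ⟂ DC]
2. E_y = 422/51  [D, C, E are collinear ∩ AE ⟂ DC]
   → E = (73/51, 422/51)
3. G_x = -58/3  [G is the reflection of A across C]
4. G_y = 16  [G is the reflection of A across C]
   → G = (-58/3, 16)
5. F_x = -17/3  [F is the midpoint of BG]
6. F_y = 21/2  [F is the midpoint of BG]
   → F = (-17/3, 21/2)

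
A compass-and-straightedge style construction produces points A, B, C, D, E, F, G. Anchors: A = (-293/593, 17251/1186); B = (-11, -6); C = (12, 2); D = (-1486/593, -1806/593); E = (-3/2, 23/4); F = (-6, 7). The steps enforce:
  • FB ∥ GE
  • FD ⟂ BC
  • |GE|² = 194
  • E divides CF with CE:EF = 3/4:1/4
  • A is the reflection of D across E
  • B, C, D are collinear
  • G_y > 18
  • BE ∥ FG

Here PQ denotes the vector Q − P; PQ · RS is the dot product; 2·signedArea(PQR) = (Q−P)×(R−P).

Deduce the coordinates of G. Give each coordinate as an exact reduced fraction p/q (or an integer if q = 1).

G = (7/2, 75/4)

1. G_x = 7/2  [FB ∥ GE ∩ BE ∥ FG]
2. G_y = 75/4  [FB ∥ GE ∩ BE ∥ FG]
   → G = (7/2, 75/4)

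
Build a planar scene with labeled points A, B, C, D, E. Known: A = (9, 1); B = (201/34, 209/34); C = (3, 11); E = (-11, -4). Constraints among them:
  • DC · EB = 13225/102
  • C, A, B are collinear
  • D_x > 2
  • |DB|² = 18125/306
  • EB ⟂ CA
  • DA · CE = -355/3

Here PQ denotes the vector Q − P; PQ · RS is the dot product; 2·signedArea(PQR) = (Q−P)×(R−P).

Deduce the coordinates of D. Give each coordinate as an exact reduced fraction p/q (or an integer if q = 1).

D = (7/3, -2/3)

1. D_x = 7/3  [DA · CE = -355/3 ∩ DC · EB = 13225/102]
2. D_y = -2/3  [DA · CE = -355/3 ∩ DC · EB = 13225/102]
   → D = (7/3, -2/3)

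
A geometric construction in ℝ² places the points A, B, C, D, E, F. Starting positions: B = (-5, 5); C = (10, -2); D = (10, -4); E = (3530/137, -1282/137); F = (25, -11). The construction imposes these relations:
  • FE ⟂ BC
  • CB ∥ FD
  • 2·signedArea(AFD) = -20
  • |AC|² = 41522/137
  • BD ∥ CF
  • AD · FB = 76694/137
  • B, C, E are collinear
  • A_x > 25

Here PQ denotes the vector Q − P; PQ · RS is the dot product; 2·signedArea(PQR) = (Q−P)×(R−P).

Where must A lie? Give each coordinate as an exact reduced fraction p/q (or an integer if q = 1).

1. A_x = 3495/137  [2·signedArea(AFD) = -20 ∩ AD · FB = 76694/137]
2. A_y = -1357/137  [2·signedArea(AFD) = -20 ∩ AD · FB = 76694/137]
   → A = (3495/137, -1357/137)

A = (3495/137, -1357/137)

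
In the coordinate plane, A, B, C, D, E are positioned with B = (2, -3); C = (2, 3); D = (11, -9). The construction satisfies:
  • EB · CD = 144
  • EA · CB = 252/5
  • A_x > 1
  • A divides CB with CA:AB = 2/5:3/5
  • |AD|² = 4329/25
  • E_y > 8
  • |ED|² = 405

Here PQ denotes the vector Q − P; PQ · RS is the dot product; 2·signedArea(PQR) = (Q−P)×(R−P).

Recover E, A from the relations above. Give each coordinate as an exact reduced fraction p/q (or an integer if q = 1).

1. E_x = 2  [line -9·x + 12·y + -90 = 0 ∩ |ED|² = 405]
2. E_y = 9  [line -9·x + 12·y + -90 = 0 ∩ |ED|² = 405]
   → E = (2, 9)
3. A_x = 2  [A divides CB with CA:AB = 2/5:3/5]
4. A_y = 3/5  [A divides CB with CA:AB = 2/5:3/5]
   → A = (2, 3/5)

A = (2, 3/5)
E = (2, 9)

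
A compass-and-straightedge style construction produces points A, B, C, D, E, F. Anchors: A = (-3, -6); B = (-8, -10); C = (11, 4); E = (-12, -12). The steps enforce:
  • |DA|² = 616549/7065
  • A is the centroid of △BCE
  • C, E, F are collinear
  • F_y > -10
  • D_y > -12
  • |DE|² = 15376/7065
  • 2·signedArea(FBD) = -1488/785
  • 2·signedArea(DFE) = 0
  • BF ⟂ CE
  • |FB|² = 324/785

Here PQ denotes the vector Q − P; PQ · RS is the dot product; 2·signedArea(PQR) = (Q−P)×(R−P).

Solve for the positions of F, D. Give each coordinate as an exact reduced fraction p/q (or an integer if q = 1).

1. F_x = -6568/785  [C, E, F are collinear ∩ BF ⟂ CE]
2. F_y = -7436/785  [C, E, F are collinear ∩ BF ⟂ CE]
   → F = (-6568/785, -7436/785)
3. D_x = -25408/2355  [2·signedArea(DFE) = 0 ∩ 2·signedArea(FBD) = -1488/785]
4. D_y = -26276/2355  [2·signedArea(DFE) = 0 ∩ 2·signedArea(FBD) = -1488/785]
   → D = (-25408/2355, -26276/2355)

D = (-25408/2355, -26276/2355)
F = (-6568/785, -7436/785)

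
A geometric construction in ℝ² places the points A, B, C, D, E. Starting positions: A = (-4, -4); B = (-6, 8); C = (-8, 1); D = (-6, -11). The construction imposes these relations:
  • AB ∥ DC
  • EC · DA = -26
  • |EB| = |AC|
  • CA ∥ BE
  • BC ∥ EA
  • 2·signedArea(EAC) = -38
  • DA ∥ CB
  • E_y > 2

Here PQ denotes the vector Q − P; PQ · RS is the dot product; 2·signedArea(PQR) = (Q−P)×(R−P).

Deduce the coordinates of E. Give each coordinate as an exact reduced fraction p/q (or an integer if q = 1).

1. E_x = -2  [BC ∥ EA ∩ CA ∥ BE]
2. E_y = 3  [BC ∥ EA ∩ CA ∥ BE]
   → E = (-2, 3)

E = (-2, 3)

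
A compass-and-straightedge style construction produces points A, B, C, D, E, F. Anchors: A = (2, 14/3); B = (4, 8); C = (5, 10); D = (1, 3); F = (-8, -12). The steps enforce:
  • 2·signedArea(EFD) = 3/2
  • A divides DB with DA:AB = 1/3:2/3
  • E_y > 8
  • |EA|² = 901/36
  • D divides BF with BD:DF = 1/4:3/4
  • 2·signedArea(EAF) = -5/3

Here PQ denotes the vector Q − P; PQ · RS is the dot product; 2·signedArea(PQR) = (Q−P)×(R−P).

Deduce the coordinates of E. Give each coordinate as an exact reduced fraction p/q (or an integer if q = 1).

1. E_x = 9/2  [line 50/3·x + -10·y + 15 = 0 ∩ |EA|² = 901/36]
2. E_y = 9  [line 50/3·x + -10·y + 15 = 0 ∩ |EA|² = 901/36]
   → E = (9/2, 9)

E = (9/2, 9)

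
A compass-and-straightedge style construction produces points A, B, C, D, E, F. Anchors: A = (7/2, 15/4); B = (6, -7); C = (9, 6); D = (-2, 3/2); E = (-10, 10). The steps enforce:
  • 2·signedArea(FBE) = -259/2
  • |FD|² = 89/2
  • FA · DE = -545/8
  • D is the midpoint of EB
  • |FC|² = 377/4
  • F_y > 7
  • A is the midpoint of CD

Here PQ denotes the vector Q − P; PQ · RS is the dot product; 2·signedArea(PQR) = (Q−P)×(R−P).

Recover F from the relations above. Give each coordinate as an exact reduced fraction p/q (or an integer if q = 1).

1. F_x = -1/2  [2·signedArea(FBE) = -259/2 ∩ FA · DE = -545/8]
2. F_y = 8  [2·signedArea(FBE) = -259/2 ∩ FA · DE = -545/8]
   → F = (-1/2, 8)

F = (-1/2, 8)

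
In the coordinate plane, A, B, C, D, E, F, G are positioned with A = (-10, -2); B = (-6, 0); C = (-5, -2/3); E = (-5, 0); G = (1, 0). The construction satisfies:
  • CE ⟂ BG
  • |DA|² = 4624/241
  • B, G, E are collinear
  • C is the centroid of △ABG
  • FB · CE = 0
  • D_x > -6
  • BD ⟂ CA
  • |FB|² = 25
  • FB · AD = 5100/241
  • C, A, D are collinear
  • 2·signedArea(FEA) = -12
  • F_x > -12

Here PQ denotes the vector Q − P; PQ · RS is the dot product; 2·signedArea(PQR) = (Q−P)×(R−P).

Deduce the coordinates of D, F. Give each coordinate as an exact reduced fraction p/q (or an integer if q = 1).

1. D_x = -1390/241  [C, A, D are collinear ∩ BD ⟂ CA]
2. D_y = -210/241  [C, A, D are collinear ∩ BD ⟂ CA]
   → D = (-1390/241, -210/241)
3. F_x = -11  [FB · CE = 0 ∩ FB · AD = 5100/241]
4. F_y = 0  [FB · CE = 0 ∩ FB · AD = 5100/241]
   → F = (-11, 0)

D = (-1390/241, -210/241)
F = (-11, 0)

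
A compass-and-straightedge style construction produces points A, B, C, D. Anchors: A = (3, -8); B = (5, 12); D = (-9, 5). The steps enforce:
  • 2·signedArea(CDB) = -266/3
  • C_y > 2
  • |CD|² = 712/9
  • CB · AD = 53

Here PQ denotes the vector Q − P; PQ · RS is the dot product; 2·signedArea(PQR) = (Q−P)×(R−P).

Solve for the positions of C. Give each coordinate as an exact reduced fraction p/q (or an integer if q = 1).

1. C_x = -1/3  [CB · AD = 53 ∩ 2·signedArea(CDB) = -266/3]
2. C_y = 3  [CB · AD = 53 ∩ 2·signedArea(CDB) = -266/3]
   → C = (-1/3, 3)

C = (-1/3, 3)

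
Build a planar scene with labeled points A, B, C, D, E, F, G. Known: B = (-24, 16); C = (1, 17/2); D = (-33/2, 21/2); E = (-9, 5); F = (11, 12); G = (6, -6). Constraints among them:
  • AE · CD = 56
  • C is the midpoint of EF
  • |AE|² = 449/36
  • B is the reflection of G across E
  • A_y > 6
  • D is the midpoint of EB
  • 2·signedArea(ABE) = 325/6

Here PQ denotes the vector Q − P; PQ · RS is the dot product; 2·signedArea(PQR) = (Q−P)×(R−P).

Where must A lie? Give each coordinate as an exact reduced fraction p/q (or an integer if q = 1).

1. A_x = -17/3  [2·signedArea(ABE) = 325/6 ∩ AE · CD = 56]
2. A_y = 37/6  [2·signedArea(ABE) = 325/6 ∩ AE · CD = 56]
   → A = (-17/3, 37/6)

A = (-17/3, 37/6)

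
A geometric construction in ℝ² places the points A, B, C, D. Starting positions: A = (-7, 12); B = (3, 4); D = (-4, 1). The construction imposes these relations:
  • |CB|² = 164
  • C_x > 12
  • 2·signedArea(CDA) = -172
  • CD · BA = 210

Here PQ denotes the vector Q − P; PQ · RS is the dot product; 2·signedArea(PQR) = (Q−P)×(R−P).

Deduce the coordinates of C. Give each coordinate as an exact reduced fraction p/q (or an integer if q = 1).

1. C_x = 13  [CD · BA = 210 ∩ 2·signedArea(CDA) = -172]
2. C_y = -4  [CD · BA = 210 ∩ 2·signedArea(CDA) = -172]
   → C = (13, -4)

C = (13, -4)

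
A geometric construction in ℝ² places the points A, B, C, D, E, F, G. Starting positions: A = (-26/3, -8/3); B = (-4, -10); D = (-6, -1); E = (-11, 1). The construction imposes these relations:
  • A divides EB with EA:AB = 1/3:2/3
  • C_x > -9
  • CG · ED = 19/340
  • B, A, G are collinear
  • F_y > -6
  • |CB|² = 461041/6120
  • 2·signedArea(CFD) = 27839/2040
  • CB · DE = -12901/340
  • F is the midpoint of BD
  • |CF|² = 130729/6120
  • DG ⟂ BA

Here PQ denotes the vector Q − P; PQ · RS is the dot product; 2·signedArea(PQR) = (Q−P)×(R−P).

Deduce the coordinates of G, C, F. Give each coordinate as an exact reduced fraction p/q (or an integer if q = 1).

1. G_x = -1471/170  [B, A, G are collinear ∩ DG ⟂ BA]
2. G_y = -457/170  [B, A, G are collinear ∩ DG ⟂ BA]
   → G = (-1471/170, -457/170)
3. C_x = -8833/1020  [line 5·x + -2·y + 12901/340 = 0 ∩ |CB|² = 461041/6120]
4. C_y = -2731/1020  [line 5·x + -2·y + 12901/340 = 0 ∩ |CB|² = 461041/6120]
   → C = (-8833/1020, -2731/1020)
5. F_x = -5  [2·signedArea(CFD) = 27839/2040 ∩ F is the midpoint of BD]
6. F_y = -11/2  [2·signedArea(CFD) = 27839/2040 ∩ F is the midpoint of BD]
   → F = (-5, -11/2)

C = (-8833/1020, -2731/1020)
F = (-5, -11/2)
G = (-1471/170, -457/170)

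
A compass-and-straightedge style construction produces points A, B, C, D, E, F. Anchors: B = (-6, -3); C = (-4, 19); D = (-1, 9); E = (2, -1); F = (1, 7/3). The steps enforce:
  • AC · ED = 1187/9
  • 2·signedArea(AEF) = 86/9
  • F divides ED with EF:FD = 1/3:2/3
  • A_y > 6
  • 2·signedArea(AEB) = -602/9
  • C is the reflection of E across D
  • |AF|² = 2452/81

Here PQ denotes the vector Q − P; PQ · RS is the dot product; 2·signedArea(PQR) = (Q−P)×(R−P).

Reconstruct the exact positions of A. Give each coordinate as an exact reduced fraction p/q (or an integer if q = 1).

1. A_x = -3  [2·signedArea(AEF) = 86/9 ∩ AC · ED = 1187/9]
2. A_y = 55/9  [2·signedArea(AEF) = 86/9 ∩ AC · ED = 1187/9]
   → A = (-3, 55/9)

A = (-3, 55/9)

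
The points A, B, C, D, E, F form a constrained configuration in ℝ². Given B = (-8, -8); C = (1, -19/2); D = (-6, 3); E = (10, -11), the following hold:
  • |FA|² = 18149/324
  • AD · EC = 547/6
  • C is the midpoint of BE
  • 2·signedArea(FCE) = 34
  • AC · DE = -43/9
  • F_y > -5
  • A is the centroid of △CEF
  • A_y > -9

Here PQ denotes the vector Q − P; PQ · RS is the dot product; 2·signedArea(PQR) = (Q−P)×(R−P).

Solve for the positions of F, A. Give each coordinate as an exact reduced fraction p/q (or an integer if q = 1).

A = (20/9, -76/9)
F = (-13/3, -29/6)

1. A_x = 20/9  [AD · EC = 547/6 ∩ AC · DE = -43/9]
2. A_y = -76/9  [AD · EC = 547/6 ∩ AC · DE = -43/9]
   → A = (20/9, -76/9)
3. F_x = -13/3  [2·signedArea(FCE) = 34 ∩ A is the centroid of △CEF]
4. F_y = -29/6  [2·signedArea(FCE) = 34 ∩ A is the centroid of △CEF]
   → F = (-13/3, -29/6)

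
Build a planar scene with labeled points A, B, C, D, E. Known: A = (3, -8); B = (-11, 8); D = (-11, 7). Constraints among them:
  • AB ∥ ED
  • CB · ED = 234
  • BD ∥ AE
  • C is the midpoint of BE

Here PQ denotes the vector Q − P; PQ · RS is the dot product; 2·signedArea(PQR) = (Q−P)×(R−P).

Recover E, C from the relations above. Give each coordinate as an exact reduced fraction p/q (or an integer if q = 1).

1. E_x = 3  [AB ∥ ED ∩ BD ∥ AE]
2. E_y = -9  [AB ∥ ED ∩ BD ∥ AE]
   → E = (3, -9)
3. C_x = -4  [C is the midpoint of BE]
4. C_y = -1/2  [C is the midpoint of BE]
   → C = (-4, -1/2)

C = (-4, -1/2)
E = (3, -9)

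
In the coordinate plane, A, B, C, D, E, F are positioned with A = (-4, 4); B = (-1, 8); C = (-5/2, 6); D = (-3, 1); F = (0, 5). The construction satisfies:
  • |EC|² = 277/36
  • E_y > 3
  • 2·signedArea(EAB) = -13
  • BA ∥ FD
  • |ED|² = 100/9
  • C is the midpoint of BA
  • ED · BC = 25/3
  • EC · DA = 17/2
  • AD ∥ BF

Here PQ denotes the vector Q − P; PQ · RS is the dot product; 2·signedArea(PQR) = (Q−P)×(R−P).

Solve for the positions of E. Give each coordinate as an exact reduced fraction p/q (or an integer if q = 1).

E = (-1, 11/3)

1. E_x = -1  [ED · BC = 25/3 ∩ 2·signedArea(EAB) = -13]
2. E_y = 11/3  [ED · BC = 25/3 ∩ 2·signedArea(EAB) = -13]
   → E = (-1, 11/3)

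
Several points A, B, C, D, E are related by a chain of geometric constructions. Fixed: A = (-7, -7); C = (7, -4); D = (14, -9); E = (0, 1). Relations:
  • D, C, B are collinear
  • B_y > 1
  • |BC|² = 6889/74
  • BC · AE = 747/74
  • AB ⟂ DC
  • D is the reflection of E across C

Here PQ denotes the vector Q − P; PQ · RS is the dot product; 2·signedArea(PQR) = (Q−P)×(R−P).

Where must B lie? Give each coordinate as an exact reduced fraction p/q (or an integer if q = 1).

B = (-63/74, 119/74)

1. B_x = -63/74  [D, C, B are collinear ∩ AB ⟂ DC]
2. B_y = 119/74  [D, C, B are collinear ∩ AB ⟂ DC]
   → B = (-63/74, 119/74)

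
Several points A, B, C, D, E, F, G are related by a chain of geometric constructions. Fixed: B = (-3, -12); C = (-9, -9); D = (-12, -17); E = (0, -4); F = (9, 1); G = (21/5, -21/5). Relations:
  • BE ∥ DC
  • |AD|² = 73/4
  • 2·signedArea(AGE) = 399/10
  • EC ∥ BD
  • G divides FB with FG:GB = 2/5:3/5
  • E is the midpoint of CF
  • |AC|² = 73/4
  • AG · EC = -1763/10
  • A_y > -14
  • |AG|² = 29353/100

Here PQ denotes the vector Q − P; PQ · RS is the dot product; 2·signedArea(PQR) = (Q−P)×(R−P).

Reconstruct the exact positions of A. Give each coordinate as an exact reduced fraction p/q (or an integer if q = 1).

1. A_x = -21/2  [2·signedArea(AGE) = 399/10 ∩ AG · EC = -1763/10]
2. A_y = -13  [2·signedArea(AGE) = 399/10 ∩ AG · EC = -1763/10]
   → A = (-21/2, -13)

A = (-21/2, -13)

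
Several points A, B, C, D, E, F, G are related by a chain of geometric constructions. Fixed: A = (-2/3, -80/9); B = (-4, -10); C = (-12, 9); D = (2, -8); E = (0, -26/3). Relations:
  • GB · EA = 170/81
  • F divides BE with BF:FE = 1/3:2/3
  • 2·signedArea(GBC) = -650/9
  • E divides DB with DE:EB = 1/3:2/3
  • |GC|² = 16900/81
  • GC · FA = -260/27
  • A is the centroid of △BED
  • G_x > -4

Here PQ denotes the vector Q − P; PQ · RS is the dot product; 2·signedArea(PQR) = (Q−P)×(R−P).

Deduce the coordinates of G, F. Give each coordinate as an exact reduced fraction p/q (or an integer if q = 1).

F = (-8/3, -86/9)
G = (-10/3, -23/9)

1. G_x = -10/3  [2·signedArea(GBC) = -650/9 ∩ GB · EA = 170/81]
2. G_y = -23/9  [2·signedArea(GBC) = -650/9 ∩ GB · EA = 170/81]
   → G = (-10/3, -23/9)
3. F_x = -8/3  [F divides BE with BF:FE = 1/3:2/3]
4. F_y = -86/9  [F divides BE with BF:FE = 1/3:2/3]
   → F = (-8/3, -86/9)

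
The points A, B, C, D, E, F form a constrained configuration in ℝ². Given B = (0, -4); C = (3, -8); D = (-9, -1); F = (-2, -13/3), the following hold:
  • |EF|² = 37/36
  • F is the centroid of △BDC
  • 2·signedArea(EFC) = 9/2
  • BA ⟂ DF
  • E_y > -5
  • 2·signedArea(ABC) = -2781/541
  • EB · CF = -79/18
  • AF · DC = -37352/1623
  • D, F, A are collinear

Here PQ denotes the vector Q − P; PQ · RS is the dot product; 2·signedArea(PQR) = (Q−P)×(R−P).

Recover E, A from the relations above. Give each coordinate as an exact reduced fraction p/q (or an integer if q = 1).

A = (-270/541, -2731/541)
E = (-1, -25/6)

1. E_x = -1  [2·signedArea(EFC) = 9/2 ∩ EB · CF = -79/18]
2. E_y = -25/6  [2·signedArea(EFC) = 9/2 ∩ EB · CF = -79/18]
   → E = (-1, -25/6)
3. A_x = -270/541  [D, F, A are collinear ∩ BA ⟂ DF]
4. A_y = -2731/541  [D, F, A are collinear ∩ BA ⟂ DF]
   → A = (-270/541, -2731/541)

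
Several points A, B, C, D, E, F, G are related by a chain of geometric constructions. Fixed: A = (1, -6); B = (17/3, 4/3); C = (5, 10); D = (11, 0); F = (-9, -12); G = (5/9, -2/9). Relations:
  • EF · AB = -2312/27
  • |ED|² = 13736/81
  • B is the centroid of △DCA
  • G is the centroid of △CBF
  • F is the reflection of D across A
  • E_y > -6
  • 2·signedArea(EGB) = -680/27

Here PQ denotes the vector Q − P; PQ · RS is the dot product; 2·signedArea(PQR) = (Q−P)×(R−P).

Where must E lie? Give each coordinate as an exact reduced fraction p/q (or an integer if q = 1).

1. E_x = -7/9  [2·signedArea(EGB) = -680/27 ∩ EF · AB = -2312/27]
2. E_y = -50/9  [2·signedArea(EGB) = -680/27 ∩ EF · AB = -2312/27]
   → E = (-7/9, -50/9)

E = (-7/9, -50/9)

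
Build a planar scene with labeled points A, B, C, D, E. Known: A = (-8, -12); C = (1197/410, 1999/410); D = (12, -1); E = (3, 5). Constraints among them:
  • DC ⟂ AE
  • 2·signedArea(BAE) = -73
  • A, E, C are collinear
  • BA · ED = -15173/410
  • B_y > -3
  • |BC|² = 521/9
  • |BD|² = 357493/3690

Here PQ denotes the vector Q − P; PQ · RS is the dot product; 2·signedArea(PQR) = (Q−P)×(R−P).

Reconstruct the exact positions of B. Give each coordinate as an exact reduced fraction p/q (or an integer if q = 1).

B = (2837/1230, -3331/1230)

1. B_x = 2837/1230  [2·signedArea(BAE) = -73 ∩ BA · ED = -15173/410]
2. B_y = -3331/1230  [2·signedArea(BAE) = -73 ∩ BA · ED = -15173/410]
   → B = (2837/1230, -3331/1230)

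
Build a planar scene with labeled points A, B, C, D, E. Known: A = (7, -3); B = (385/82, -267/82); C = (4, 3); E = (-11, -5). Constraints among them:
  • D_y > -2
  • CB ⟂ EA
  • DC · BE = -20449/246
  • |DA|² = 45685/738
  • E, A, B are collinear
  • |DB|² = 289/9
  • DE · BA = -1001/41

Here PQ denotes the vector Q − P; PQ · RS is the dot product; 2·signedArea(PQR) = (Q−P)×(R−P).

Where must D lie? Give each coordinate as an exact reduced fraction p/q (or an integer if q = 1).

D = (-63/82, -431/246)

1. D_x = -63/82  [line -189/82·x + -21/82·y + -91/41 = 0 ∩ |DA|² = 45685/738]
2. D_y = -431/246  [line -189/82·x + -21/82·y + -91/41 = 0 ∩ |DA|² = 45685/738]
   → D = (-63/82, -431/246)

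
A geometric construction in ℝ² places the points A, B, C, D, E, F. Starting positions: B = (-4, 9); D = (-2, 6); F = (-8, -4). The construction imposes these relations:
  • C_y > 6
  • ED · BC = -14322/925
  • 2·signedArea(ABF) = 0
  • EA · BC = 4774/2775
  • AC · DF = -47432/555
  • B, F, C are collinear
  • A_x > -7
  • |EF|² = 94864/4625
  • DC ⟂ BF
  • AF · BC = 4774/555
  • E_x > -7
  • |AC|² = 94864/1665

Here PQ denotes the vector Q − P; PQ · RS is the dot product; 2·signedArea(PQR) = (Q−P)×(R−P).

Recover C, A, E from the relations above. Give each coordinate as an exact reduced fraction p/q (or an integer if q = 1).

1. C_x = -864/185  [B, F, C are collinear ∩ DC ⟂ BF]
2. C_y = 1262/185  [B, F, C are collinear ∩ DC ⟂ BF]
   → C = (-864/185, 1262/185)
3. A_x = -3824/555  [2·signedArea(ABF) = 0 ∩ AC · DF = -47432/555]
4. A_y = -218/555  [2·signedArea(ABF) = 0 ∩ AC · DF = -47432/555]
   → A = (-3824/555, -218/555)
5. E_x = -6168/925  [line 124/185·x + 403/185·y + 3472/925 = 0 ∩ |EF|² = 94864/4625]
6. E_y = 304/925  [line 124/185·x + 403/185·y + 3472/925 = 0 ∩ |EF|² = 94864/4625]
   → E = (-6168/925, 304/925)

A = (-3824/555, -218/555)
C = (-864/185, 1262/185)
E = (-6168/925, 304/925)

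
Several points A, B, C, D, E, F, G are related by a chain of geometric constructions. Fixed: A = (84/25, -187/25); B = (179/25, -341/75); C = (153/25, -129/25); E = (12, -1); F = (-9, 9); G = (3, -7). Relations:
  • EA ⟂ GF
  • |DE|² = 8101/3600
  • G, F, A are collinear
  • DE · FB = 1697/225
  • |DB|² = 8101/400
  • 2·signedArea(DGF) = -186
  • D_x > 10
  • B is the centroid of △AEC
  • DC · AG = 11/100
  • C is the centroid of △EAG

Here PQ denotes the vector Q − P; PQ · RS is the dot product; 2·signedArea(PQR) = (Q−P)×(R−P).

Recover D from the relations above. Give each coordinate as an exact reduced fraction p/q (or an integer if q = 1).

1. D_x = 1079/100  [DC · AG = 11/100 ∩ 2·signedArea(DGF) = -186]
2. D_y = -283/150  [DC · AG = 11/100 ∩ 2·signedArea(DGF) = -186]
   → D = (1079/100, -283/150)

D = (1079/100, -283/150)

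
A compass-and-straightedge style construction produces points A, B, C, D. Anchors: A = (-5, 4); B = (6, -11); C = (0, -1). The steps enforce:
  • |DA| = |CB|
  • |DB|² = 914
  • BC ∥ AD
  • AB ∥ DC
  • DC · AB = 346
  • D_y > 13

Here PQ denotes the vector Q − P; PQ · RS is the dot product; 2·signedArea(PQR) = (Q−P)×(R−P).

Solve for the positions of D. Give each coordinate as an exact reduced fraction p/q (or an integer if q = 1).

1. D_x = -11  [AB ∥ DC ∩ BC ∥ AD]
2. D_y = 14  [AB ∥ DC ∩ BC ∥ AD]
   → D = (-11, 14)

D = (-11, 14)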